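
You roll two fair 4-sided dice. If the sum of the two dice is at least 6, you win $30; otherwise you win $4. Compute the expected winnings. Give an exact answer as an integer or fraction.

55/4 dollars

E[payout] = (5/8)·4 + (3/8)·30 = 55/4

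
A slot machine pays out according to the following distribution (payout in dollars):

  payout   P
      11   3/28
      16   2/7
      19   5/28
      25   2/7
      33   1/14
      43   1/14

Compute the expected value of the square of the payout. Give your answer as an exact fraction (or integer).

539

E[X²] = (3/28)·121 + (2/7)·256 + (5/28)·361 + (2/7)·625 + (1/14)·1089 + (1/14)·1849
     = 539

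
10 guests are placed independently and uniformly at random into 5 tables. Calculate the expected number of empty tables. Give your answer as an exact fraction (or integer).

Let Xⱼ=1 if table j is empty. P(Xⱼ=1) = ((5-1)/5)^10 = 1048576/9765625.
By linearity, E[#empty] = 5·1048576/9765625 = 1048576/1953125.

1048576/1953125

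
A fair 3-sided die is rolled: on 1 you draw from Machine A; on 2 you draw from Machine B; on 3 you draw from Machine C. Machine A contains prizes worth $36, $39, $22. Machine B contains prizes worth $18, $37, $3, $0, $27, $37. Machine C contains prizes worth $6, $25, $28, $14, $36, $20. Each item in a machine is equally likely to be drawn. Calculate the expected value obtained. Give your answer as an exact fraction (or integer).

445/18 dollars

E[X | Machine A] = (36 + 39 + 22)/3 = 97/3
E[X | Machine B] = (18 + 37 + 3 + 0 + 27 + 37)/6 = 61/3
E[X | Machine C] = (6 + 25 + 28 + 14 + 36 + 20)/6 = 43/2
E[X] = (1/3)·97/3 + (1/3)·61/3 + (1/3)·43/2 = 445/18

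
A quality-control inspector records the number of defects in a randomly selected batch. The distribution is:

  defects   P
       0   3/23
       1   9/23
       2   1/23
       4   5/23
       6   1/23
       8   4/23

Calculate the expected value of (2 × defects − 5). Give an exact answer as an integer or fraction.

1

E[2x-5] = (3/23)·(-5) + (9/23)·(-3) + (1/23)·(-1) + (5/23)·3 + (1/23)·7 + (4/23)·11
     = 1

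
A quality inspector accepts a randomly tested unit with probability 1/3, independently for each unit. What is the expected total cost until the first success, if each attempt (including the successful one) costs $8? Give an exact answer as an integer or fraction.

E[#attempts] = 1/p = 3; E[cost] = 8·3 = 24.

$24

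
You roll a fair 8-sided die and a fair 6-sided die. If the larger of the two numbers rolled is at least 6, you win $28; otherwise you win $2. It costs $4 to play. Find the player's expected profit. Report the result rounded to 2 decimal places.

E[payout] = (25/48)·2 + (23/48)·28 = 347/24
Expected profit = 347/24 − 4 = 251/24 ≈ $10.46

$10.46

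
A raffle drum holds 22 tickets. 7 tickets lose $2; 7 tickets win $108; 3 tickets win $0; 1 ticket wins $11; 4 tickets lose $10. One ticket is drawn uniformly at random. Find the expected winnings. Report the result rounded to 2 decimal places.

$32.41

E[payout] = (7/22)·(-2) + (7/22)·108 + (3/22)·0 + (1/22)·11 + (4/22)·(-10) = 713/22
≈ $32.41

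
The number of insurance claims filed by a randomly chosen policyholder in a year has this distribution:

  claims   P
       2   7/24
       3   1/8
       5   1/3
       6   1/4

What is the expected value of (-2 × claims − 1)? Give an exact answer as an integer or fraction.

E[-2x-1] = (7/24)·(-5) + (1/8)·(-7) + (1/3)·(-11) + (1/4)·(-13)
     = -37/4

-37/4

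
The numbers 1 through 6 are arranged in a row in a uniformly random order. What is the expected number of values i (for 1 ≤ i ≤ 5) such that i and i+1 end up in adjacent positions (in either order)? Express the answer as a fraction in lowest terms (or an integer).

5/3

For each i ∈ {1,…,5}, let Xᵢ = 1 if i and i+1 are adjacent. P(Xᵢ=1) = 2·(6−1)!/6! = 2/6.
By linearity, E[ΣXᵢ] = (5)·(2/6) = 5/3.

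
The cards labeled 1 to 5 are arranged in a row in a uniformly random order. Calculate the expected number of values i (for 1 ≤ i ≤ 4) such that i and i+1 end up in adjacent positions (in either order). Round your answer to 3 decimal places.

For each i ∈ {1,…,4}, let Xᵢ = 1 if i and i+1 are adjacent. P(Xᵢ=1) = 2·(5−1)!/5! = 2/5.
By linearity, E[ΣXᵢ] = (4)·(2/5) = 8/5.
≈ 1.600

1.600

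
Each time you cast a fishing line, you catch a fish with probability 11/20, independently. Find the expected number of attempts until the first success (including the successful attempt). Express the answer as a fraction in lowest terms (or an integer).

20/11

For a geometric distribution, E[trials] = 1/p = 1/(11/20) = 20/11.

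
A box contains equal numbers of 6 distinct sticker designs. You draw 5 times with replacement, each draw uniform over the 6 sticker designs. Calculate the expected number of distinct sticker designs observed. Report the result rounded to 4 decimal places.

Let Xⱼ=1 if type j appears at least once. P(Xⱼ=1) = 1 − ((6−1)/6)^5 = 4651/7776.
E[#distinct] = 6·4651/7776 = 4651/1296.
≈ 3.5887

3.5887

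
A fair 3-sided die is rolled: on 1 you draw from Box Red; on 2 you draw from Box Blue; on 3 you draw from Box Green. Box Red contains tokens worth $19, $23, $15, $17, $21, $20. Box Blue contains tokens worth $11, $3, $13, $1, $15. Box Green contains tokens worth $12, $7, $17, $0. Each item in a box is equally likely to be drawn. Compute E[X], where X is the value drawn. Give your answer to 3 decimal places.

$12.256

E[X | Box Red] = (19 + 23 + 15 + 17 + 21 + 20)/6 = 115/6
E[X | Box Blue] = (11 + 3 + 13 + 1 + 15)/5 = 43/5
E[X | Box Green] = (12 + 7 + 17 + 0)/4 = 9
E[X] = (1/3)·115/6 + (1/3)·43/5 + (1/3)·9 = 1103/90 ≈ 12.256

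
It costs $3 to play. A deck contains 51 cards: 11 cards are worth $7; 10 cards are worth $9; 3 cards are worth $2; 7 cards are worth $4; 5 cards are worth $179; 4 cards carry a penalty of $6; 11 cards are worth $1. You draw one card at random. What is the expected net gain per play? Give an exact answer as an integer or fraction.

310/17 dollars

E[payout] = (11/51)·7 + (10/51)·9 + (3/51)·2 + (7/51)·4 + (5/51)·179 + (4/51)·(-6) + (11/51)·1 = 361/17
Expected profit = 361/17 − 3 = 310/17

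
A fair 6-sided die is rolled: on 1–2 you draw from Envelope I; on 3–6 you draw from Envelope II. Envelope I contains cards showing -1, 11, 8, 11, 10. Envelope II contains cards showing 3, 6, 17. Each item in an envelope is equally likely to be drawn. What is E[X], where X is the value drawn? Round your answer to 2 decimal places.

8.38

E[X | Envelope I] = (-1 + 11 + 8 + 11 + 10)/5 = 39/5
E[X | Envelope II] = (3 + 6 + 17)/3 = 26/3
E[X] = (1/3)·39/5 + (2/3)·26/3 = 377/45 ≈ 8.38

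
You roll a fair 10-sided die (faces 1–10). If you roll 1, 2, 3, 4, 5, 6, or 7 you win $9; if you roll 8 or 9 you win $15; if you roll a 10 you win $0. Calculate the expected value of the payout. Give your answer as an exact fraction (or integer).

93/10 dollars

E[payout] = (1/10)·0 + (7/10)·9 + (1/5)·15 = 93/10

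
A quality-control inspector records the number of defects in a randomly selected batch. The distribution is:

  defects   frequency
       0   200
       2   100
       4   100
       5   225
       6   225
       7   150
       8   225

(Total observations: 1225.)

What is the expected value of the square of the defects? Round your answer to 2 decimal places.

30.59

Total = 1225, so P(defects=0) = 200/1225, etc.
E[X²] = (8/49)·0 + (4/49)·4 + (4/49)·16 + (9/49)·25 + (9/49)·36 + (6/49)·49 + (9/49)·64
     = 1499/49 ≈ 30.59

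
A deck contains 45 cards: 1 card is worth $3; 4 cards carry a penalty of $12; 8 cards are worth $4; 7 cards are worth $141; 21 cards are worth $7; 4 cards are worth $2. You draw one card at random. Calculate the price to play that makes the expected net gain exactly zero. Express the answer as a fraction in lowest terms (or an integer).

1129/45 dollars

E[payout] = (1/45)·3 + (4/45)·(-12) + (8/45)·4 + (7/45)·141 + (21/45)·7 + (4/45)·2 = 1129/45
Fair fee = E[payout] = 1129/45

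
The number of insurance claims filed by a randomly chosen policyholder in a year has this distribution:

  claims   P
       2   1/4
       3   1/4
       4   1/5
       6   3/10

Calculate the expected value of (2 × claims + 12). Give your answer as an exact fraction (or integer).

197/10

E[2x+12] = (1/4)·16 + (1/4)·18 + (1/5)·20 + (3/10)·24
     = 197/10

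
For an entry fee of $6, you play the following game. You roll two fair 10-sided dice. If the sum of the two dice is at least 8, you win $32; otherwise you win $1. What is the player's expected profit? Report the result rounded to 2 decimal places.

$19.49

E[payout] = (21/100)·1 + (79/100)·32 = 2549/100
Expected profit = 2549/100 − 6 = 1949/100 ≈ $19.49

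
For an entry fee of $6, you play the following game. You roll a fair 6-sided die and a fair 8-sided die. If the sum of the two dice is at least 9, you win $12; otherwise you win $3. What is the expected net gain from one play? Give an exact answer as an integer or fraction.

E[payout] = (9/16)·3 + (7/16)·12 = 111/16
Expected profit = 111/16 − 6 = 15/16

15/16 dollars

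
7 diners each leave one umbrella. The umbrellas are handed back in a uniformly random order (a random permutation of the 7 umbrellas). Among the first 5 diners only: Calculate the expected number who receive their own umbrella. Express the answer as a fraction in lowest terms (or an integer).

Let Xᵢ = 1 if person i gets their own umbrella. For each i, P(Xᵢ=1) = 1/7.
By linearity of expectation, E[X₁+…+X_5] = 5·(1/7) = 5/7.

5/7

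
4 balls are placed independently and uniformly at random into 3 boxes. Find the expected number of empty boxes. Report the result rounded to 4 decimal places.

Let Xⱼ=1 if box j is empty. P(Xⱼ=1) = ((3-1)/3)^4 = 16/81.
By linearity, E[#empty] = 3·16/81 = 16/27.
≈ 0.5926

0.5926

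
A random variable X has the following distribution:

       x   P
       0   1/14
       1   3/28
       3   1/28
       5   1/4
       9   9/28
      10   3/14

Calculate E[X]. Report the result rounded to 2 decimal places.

6.50

E[X] = (1/14)·0 + (3/28)·1 + (1/28)·3 + (1/4)·5 + (9/28)·9 + (3/14)·10
     = 13/2 ≈ 6.50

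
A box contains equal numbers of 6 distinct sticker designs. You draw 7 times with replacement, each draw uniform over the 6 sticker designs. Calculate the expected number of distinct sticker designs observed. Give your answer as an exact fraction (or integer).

Let Xⱼ=1 if type j appears at least once. P(Xⱼ=1) = 1 − ((6−1)/6)^7 = 201811/279936.
E[#distinct] = 6·201811/279936 = 201811/46656.

201811/46656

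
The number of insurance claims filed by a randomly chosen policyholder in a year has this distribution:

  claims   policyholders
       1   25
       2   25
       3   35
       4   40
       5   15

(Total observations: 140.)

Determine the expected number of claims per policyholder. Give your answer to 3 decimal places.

2.964

Total = 140, so P(claims=1) = 25/140, etc.
E[X] = (5/28)·1 + (5/28)·2 + (1/4)·3 + (2/7)·4 + (3/28)·5
     = 83/28 ≈ 2.964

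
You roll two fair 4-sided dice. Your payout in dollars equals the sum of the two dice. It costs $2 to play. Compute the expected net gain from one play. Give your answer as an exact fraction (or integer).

$3

Distribution of the sum of the two dice: 2 w.p. 1/16, 3 w.p. 1/8, 4 w.p. 3/16, 5 w.p. 1/4, 6 w.p. 3/16, 7 w.p. 1/8, …
E[payout] = (1/16)·2 + (1/8)·3 + (3/16)·4 + (1/4)·5 + (3/16)·6 + (1/8)·7 + (1/16)·8 = 5
Expected profit = 5 − 2 = 3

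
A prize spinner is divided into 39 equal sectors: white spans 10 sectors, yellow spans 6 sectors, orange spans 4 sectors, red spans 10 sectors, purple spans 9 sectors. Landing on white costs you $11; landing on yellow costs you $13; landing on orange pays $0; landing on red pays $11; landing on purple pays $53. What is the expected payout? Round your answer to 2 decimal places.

E[payout] = (10/39)·(-11) + (6/39)·(-13) + (4/39)·0 + (10/39)·11 + (9/39)·53 = 133/13
≈ $10.23

$10.23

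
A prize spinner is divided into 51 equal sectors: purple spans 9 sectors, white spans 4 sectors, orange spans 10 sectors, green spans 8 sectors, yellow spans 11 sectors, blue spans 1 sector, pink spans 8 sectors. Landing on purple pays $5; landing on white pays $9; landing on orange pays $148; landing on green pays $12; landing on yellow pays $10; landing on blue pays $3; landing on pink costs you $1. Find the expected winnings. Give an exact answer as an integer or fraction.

1762/51 dollars

E[payout] = (9/51)·5 + (4/51)·9 + (10/51)·148 + (8/51)·12 + (11/51)·10 + (1/51)·3 + (8/51)·(-1) = 1762/51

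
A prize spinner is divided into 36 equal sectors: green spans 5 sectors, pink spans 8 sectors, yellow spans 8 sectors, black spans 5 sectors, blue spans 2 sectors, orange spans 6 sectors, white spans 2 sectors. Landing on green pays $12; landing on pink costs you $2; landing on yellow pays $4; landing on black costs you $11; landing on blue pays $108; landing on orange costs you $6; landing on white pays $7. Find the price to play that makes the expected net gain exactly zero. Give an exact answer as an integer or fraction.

215/36 dollars

E[payout] = (5/36)·12 + (8/36)·(-2) + (8/36)·4 + (5/36)·(-11) + (2/36)·108 + (6/36)·(-6) + (2/36)·7 = 215/36
Fair fee = E[payout] = 215/36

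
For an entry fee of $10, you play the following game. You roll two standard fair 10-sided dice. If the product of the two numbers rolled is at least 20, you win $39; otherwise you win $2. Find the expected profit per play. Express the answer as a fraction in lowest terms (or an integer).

673/50 dollars

E[payout] = (21/50)·2 + (29/50)·39 = 1173/50
Expected profit = 1173/50 − 10 = 673/50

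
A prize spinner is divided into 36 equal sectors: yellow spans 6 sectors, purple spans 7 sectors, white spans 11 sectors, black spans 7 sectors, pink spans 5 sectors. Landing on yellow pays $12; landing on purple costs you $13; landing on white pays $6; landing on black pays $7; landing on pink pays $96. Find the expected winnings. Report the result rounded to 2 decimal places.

E[payout] = (6/36)·12 + (7/36)·(-13) + (11/36)·6 + (7/36)·7 + (5/36)·96 = 16
≈ $16.00

$16.00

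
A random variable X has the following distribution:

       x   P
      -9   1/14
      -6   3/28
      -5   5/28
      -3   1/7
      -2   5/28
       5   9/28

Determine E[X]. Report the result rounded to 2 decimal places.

E[X] = (1/14)·(-9) + (3/28)·(-6) + (5/28)·(-5) + (1/7)·(-3) + (5/28)·(-2) + (9/28)·5
     = -19/14 ≈ -1.36

-1.36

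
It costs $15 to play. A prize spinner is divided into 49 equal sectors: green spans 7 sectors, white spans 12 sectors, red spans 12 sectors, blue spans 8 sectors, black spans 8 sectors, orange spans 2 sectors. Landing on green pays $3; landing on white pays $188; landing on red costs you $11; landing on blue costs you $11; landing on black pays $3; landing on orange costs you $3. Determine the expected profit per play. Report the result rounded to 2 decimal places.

E[payout] = (7/49)·3 + (12/49)·188 + (12/49)·(-11) + (8/49)·(-11) + (8/49)·3 + (2/49)·(-3) = 2075/49
Expected profit = 2075/49 − 15 = 1340/49 ≈ $27.35

$27.35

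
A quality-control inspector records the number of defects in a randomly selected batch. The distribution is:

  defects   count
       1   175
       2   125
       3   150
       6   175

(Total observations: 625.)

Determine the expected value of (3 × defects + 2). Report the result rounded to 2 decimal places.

11.24

Total = 625, so P(defects=1) = 175/625, etc.
E[3x+2] = (7/25)·5 + (1/5)·8 + (6/25)·11 + (7/25)·20
     = 281/25 ≈ 11.24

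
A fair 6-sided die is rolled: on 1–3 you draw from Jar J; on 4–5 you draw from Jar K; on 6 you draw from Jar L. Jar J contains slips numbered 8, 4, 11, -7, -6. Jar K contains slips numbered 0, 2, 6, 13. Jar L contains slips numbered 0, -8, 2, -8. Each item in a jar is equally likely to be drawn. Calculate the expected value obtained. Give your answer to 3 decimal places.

2.167

E[X | Jar J] = (8 + 4 + 11 − 7 − 6)/5 = 2
E[X | Jar K] = (0 + 2 + 6 + 13)/4 = 21/4
E[X | Jar L] = (0 − 8 + 2 − 8)/4 = -7/2
E[X] = (1/2)·2 + (1/3)·21/4 + (1/6)·(-7/2) = 13/6 ≈ 2.167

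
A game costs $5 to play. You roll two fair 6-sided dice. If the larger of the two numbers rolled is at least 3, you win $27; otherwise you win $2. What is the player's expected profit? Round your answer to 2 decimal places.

$19.22

E[payout] = (1/9)·2 + (8/9)·27 = 218/9
Expected profit = 218/9 − 5 = 173/9 ≈ $19.22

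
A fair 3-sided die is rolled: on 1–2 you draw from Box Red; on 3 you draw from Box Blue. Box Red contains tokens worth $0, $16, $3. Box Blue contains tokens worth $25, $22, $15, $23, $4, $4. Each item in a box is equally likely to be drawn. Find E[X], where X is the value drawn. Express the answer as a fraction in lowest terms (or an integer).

E[X | Box Red] = (0 + 16 + 3)/3 = 19/3
E[X | Box Blue] = (25 + 22 + 15 + 23 + 4 + 4)/6 = 31/2
E[X] = (2/3)·19/3 + (1/3)·31/2 = 169/18

169/18 dollars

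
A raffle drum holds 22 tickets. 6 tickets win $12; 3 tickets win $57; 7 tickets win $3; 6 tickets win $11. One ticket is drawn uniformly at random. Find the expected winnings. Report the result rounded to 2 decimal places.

E[payout] = (6/22)·12 + (3/22)·57 + (7/22)·3 + (6/22)·11 = 15
≈ $15.00

$15.00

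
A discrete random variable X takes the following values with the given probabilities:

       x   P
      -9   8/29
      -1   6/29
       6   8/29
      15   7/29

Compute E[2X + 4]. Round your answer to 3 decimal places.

E[2x+4] = (8/29)·(-14) + (6/29)·2 + (8/29)·16 + (7/29)·34
     = 266/29 ≈ 9.172

9.172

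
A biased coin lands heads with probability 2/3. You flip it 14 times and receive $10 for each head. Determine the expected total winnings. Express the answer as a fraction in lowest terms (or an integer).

E[#heads] = 14·2/3 = 28/3 (linearity over flips).
E[winnings] = 10·28/3 = 280/3.

280/3 dollars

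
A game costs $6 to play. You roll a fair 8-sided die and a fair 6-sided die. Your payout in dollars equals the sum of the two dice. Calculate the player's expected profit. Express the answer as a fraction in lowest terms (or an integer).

Distribution of the sum of the two dice: 2 w.p. 1/48, 3 w.p. 1/24, 4 w.p. 1/16, 5 w.p. 1/12, 6 w.p. 5/48, 7 w.p. 1/8, …
E[payout] = (1/48)·2 + (1/24)·3 + (1/16)·4 + (1/12)·5 + (5/48)·6 + (1/8)·7 + (1/8)·8 + (1/8)·9 + (5/48)·10 + (1/12)·11 + (1/16)·12 + (1/24)·13 + (1/48)·14 = 8
Expected profit = 8 − 6 = 2

$2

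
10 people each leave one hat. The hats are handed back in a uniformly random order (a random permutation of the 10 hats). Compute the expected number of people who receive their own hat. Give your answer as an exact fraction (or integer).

1

Let Xᵢ = 1 if person i gets their own hat. For each i, P(Xᵢ=1) = 1/10.
By linearity of expectation, E[X₁+…+X_10] = 10·(1/10) = 1.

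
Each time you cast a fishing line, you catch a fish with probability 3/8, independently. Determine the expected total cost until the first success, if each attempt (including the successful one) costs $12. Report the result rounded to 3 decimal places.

$32.000

E[#attempts] = 1/p = 8/3; E[cost] = 12·8/3 = 32.
≈ 32.000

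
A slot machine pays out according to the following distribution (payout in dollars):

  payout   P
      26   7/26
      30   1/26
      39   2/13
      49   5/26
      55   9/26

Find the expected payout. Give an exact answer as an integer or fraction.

E[X] = (7/26)·26 + (1/26)·30 + (2/13)·39 + (5/26)·49 + (9/26)·55
     = 554/13

554/13 dollars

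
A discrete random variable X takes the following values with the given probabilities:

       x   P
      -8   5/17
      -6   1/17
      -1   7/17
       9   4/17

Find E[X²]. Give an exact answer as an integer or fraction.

687/17

E[X²] = (5/17)·64 + (1/17)·36 + (7/17)·1 + (4/17)·81
     = 687/17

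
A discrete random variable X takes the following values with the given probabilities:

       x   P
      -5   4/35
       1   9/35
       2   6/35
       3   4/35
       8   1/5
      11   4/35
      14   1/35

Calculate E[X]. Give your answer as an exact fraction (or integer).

127/35

E[X] = (4/35)·(-5) + (9/35)·1 + (6/35)·2 + (4/35)·3 + (1/5)·8 + (4/35)·11 + (1/35)·14
     = 127/35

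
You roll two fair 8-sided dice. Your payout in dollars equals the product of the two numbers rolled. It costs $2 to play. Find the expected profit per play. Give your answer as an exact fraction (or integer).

Distribution of the product of the two numbers rolled: 1 w.p. 1/64, 2 w.p. 1/32, 3 w.p. 1/32, 4 w.p. 3/64, 5 w.p. 1/32, 6 w.p. 1/16, …
E[payout] = (1/64)·1 + (1/32)·2 + (1/32)·3 + (3/64)·4 + (1/32)·5 + (1/16)·6 + (1/32)·7 + (1/16)·8 + (1/64)·9 + (1/32)·10 + (1/16)·12 + (1/32)·14 + (1/32)·15 + (3/64)·16 + (1/32)·18 + (1/32)·20 + (1/32)·21 + (1/16)·24 + (1/64)·25 + (1/32)·28 + (1/32)·30 + (1/32)·32 + (1/32)·35 + (1/64)·36 + (1/32)·40 + (1/32)·42 + (1/32)·48 + (1/64)·49 + (1/32)·56 + (1/64)·64 = 81/4
Expected profit = 81/4 − 2 = 73/4

73/4 dollars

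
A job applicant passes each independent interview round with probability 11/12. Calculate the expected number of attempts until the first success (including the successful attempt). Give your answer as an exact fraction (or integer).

For a geometric distribution, E[trials] = 1/p = 1/(11/12) = 12/11.

12/11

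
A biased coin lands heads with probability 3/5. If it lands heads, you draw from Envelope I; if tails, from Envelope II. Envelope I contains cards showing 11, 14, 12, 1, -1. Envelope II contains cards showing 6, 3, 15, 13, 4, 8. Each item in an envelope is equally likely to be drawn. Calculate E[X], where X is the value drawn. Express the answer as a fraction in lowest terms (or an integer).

578/75

E[X | Envelope I] = (11 + 14 + 12 + 1 − 1)/5 = 37/5
E[X | Envelope II] = (6 + 3 + 15 + 13 + 4 + 8)/6 = 49/6
E[X] = (3/5)·37/5 + (2/5)·49/6 = 578/75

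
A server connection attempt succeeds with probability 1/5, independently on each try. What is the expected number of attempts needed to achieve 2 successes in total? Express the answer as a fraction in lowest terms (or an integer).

By linearity (sum of 2 independent geometric waits), E[trials] = 2/p = 2/(1/5) = 10.

10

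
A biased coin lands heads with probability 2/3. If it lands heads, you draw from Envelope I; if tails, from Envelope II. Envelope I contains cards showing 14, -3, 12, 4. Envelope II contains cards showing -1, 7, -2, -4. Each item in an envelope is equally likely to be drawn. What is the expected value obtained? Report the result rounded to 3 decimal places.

E[X | Envelope I] = (14 − 3 + 12 + 4)/4 = 27/4
E[X | Envelope II] = (-1 + 7 − 2 − 4)/4 = 0
E[X] = (2/3)·27/4 + (1/3)·0 = 9/2 ≈ 4.500

4.500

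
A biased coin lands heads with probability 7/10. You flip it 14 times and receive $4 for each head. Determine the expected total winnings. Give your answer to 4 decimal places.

E[#heads] = 14·7/10 = 49/5 (linearity over flips).
E[winnings] = 4·49/5 = 196/5.
≈ 39.2000

$39.2000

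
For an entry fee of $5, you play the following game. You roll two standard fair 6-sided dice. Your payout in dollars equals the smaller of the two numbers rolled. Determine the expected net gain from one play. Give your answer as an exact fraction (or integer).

-89/36 dollars

Distribution of the smaller of the two numbers rolled: 1 w.p. 11/36, 2 w.p. 1/4, 3 w.p. 7/36, 4 w.p. 5/36, 5 w.p. 1/12, 6 w.p. 1/36
E[payout] = (11/36)·1 + (1/4)·2 + (7/36)·3 + (5/36)·4 + (1/12)·5 + (1/36)·6 = 91/36
Expected profit = 91/36 − 5 = -89/36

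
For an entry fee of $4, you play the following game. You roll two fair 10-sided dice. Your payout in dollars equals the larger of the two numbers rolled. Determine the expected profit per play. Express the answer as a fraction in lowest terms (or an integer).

Distribution of the larger of the two numbers rolled: 1 w.p. 1/100, 2 w.p. 3/100, 3 w.p. 1/20, 4 w.p. 7/100, 5 w.p. 9/100, 6 w.p. 11/100, …
E[payout] = (1/100)·1 + (3/100)·2 + (1/20)·3 + (7/100)·4 + (9/100)·5 + (11/100)·6 + (13/100)·7 + (3/20)·8 + (17/100)·9 + (19/100)·10 = 143/20
Expected profit = 143/20 − 4 = 63/20

63/20 dollars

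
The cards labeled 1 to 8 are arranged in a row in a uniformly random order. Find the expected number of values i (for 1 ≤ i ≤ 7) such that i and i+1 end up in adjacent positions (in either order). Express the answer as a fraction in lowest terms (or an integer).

7/4

For each i ∈ {1,…,7}, let Xᵢ = 1 if i and i+1 are adjacent. P(Xᵢ=1) = 2·(8−1)!/8! = 2/8.
By linearity, E[ΣXᵢ] = (7)·(2/8) = 7/4.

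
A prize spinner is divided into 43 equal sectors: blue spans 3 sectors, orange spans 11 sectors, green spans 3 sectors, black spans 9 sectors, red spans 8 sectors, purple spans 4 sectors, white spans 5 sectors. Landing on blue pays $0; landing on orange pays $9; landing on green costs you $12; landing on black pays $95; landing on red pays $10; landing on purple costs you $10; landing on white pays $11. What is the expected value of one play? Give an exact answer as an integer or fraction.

1013/43 dollars

E[payout] = (3/43)·0 + (11/43)·9 + (3/43)·(-12) + (9/43)·95 + (8/43)·10 + (4/43)·(-10) + (5/43)·11 = 1013/43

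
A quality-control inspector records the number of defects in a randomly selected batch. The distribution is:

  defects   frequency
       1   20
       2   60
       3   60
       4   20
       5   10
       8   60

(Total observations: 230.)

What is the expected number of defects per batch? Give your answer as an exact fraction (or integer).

93/23

Total = 230, so P(defects=1) = 20/230, etc.
E[X] = (2/23)·1 + (6/23)·2 + (6/23)·3 + (2/23)·4 + (1/23)·5 + (6/23)·8
     = 93/23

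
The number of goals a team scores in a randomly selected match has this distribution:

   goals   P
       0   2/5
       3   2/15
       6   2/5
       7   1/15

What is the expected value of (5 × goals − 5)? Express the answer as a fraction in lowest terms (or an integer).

E[5x-5] = (2/5)·(-5) + (2/15)·10 + (2/5)·25 + (1/15)·30
     = 34/3

34/3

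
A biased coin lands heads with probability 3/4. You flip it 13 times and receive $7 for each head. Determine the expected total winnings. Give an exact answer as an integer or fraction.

273/4 dollars

E[#heads] = 13·3/4 = 39/4 (linearity over flips).
E[winnings] = 7·39/4 = 273/4.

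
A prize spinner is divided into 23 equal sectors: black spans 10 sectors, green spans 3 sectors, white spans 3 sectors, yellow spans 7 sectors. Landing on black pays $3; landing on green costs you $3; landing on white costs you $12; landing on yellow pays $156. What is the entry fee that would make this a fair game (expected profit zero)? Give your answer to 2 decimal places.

E[payout] = (10/23)·3 + (3/23)·(-3) + (3/23)·(-12) + (7/23)·156 = 1077/23
Fair fee = E[payout] = 1077/23 ≈ $46.83

$46.83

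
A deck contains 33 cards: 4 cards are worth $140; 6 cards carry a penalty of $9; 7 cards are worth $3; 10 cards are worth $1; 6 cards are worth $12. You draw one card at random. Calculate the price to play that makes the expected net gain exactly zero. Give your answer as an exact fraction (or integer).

E[payout] = (4/33)·140 + (6/33)·(-9) + (7/33)·3 + (10/33)·1 + (6/33)·12 = 203/11
Fair fee = E[payout] = 203/11

203/11 dollars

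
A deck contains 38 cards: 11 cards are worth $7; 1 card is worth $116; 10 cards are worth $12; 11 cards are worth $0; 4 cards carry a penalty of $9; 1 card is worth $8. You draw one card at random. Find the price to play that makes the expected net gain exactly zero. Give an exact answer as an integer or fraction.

E[payout] = (11/38)·7 + (1/38)·116 + (10/38)·12 + (11/38)·0 + (4/38)·(-9) + (1/38)·8 = 15/2
Fair fee = E[payout] = 15/2

15/2 dollars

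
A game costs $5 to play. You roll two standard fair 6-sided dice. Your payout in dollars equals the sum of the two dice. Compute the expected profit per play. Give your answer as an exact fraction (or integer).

$2

Distribution of the sum of the two dice: 2 w.p. 1/36, 3 w.p. 1/18, 4 w.p. 1/12, 5 w.p. 1/9, 6 w.p. 5/36, 7 w.p. 1/6, …
E[payout] = (1/36)·2 + (1/18)·3 + (1/12)·4 + (1/9)·5 + (5/36)·6 + (1/6)·7 + (5/36)·8 + (1/9)·9 + (1/12)·10 + (1/18)·11 + (1/36)·12 = 7
Expected profit = 7 − 5 = 2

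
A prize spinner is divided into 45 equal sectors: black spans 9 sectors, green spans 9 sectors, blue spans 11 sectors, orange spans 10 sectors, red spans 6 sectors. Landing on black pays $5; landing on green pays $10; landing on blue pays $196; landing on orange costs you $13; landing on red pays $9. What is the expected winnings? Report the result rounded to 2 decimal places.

E[payout] = (9/45)·5 + (9/45)·10 + (11/45)·196 + (10/45)·(-13) + (6/45)·9 = 443/9
≈ $49.22

$49.22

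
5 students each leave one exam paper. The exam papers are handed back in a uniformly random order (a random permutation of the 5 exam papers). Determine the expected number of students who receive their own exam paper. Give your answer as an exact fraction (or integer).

1

Let Xᵢ = 1 if person i gets their own exam paper. For each i, P(Xᵢ=1) = 1/5.
By linearity of expectation, E[X₁+…+X_5] = 5·(1/5) = 1.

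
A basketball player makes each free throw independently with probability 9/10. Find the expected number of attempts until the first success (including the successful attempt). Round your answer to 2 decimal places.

1.11

For a geometric distribution, E[trials] = 1/p = 1/(9/10) = 10/9.
≈ 1.11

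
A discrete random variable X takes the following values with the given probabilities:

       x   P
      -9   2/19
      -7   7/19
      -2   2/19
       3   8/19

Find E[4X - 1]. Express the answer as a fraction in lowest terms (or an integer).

-207/19

E[4x-1] = (2/19)·(-37) + (7/19)·(-29) + (2/19)·(-9) + (8/19)·11
     = -207/19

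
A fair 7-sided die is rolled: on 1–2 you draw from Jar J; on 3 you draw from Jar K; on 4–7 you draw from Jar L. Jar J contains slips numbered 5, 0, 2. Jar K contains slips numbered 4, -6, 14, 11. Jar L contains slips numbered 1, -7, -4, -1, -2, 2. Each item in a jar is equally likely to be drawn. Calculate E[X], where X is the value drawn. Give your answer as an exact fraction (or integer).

37/84

E[X | Jar J] = (5 + 0 + 2)/3 = 7/3
E[X | Jar K] = (4 − 6 + 14 + 11)/4 = 23/4
E[X | Jar L] = (1 − 7 − 4 − 1 − 2 + 2)/6 = -11/6
E[X] = (2/7)·7/3 + (1/7)·23/4 + (4/7)·(-11/6) = 37/84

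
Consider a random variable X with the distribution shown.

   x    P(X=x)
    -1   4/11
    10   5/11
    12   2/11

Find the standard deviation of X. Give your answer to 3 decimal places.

5.613

E[X] = 70/11, E[X²] = 72
Var(X) = E[X²] − (E[X])² = 72 − 4900/121 = 3812/121
SD(X) = √(3812/121) ≈ 5.613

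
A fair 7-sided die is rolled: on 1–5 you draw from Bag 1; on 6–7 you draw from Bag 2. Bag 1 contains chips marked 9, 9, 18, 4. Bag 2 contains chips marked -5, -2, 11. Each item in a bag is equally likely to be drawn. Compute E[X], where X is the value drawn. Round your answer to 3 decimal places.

E[X | Bag 1] = (9 + 9 + 18 + 4)/4 = 10
E[X | Bag 2] = (-5 − 2 + 11)/3 = 4/3
E[X] = (5/7)·10 + (2/7)·4/3 = 158/21 ≈ 7.524

7.524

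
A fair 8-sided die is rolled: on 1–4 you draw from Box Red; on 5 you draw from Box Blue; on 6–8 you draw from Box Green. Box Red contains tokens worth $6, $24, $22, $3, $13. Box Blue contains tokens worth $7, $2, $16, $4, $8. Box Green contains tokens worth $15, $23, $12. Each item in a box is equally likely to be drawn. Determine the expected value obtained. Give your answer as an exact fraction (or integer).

E[X | Box Red] = (6 + 24 + 22 + 3 + 13)/5 = 68/5
E[X | Box Blue] = (7 + 2 + 16 + 4 + 8)/5 = 37/5
E[X | Box Green] = (15 + 23 + 12)/3 = 50/3
E[X] = (1/2)·68/5 + (1/8)·37/5 + (3/8)·50/3 = 559/40

559/40 dollars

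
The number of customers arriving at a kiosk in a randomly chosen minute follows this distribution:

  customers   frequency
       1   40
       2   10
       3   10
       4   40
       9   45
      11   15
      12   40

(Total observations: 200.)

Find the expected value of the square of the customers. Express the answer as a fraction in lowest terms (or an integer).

Total = 200, so P(customers=1) = 40/200, etc.
E[X²] = (1/5)·1 + (1/20)·4 + (1/20)·9 + (1/5)·16 + (9/40)·81 + (3/40)·121 + (1/5)·144
     = 1203/20

1203/20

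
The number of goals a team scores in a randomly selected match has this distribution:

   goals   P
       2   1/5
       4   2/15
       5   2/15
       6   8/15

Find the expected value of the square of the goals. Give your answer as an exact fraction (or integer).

E[X²] = (1/5)·4 + (2/15)·16 + (2/15)·25 + (8/15)·36
     = 382/15

382/15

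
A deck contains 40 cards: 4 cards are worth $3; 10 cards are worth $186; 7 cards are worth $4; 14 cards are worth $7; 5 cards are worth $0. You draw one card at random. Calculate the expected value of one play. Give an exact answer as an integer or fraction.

E[payout] = (4/40)·3 + (10/40)·186 + (7/40)·4 + (14/40)·7 + (5/40)·0 = 999/20

999/20 dollars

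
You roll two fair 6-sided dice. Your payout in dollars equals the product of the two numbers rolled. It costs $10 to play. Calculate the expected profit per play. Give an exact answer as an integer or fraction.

Distribution of the product of the two numbers rolled: 1 w.p. 1/36, 2 w.p. 1/18, 3 w.p. 1/18, 4 w.p. 1/12, 5 w.p. 1/18, 6 w.p. 1/9, …
E[payout] = (1/36)·1 + (1/18)·2 + (1/18)·3 + (1/12)·4 + (1/18)·5 + (1/9)·6 + (1/18)·8 + (1/36)·9 + (1/18)·10 + (1/9)·12 + (1/18)·15 + (1/36)·16 + (1/18)·18 + (1/18)·20 + (1/18)·24 + (1/36)·25 + (1/18)·30 + (1/36)·36 = 49/4
Expected profit = 49/4 − 10 = 9/4

9/4 dollars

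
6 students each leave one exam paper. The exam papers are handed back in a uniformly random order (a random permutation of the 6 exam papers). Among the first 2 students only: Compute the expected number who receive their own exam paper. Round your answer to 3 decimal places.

Let Xᵢ = 1 if person i gets their own exam paper. For each i, P(Xᵢ=1) = 1/6.
By linearity of expectation, E[X₁+…+X_2] = 2·(1/6) = 1/3.
≈ 0.333

0.333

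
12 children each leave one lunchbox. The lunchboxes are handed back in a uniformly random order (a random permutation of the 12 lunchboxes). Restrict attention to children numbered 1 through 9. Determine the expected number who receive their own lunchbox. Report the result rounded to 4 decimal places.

Let Xᵢ = 1 if person i gets their own lunchbox. For each i, P(Xᵢ=1) = 1/12.
By linearity of expectation, E[X₁+…+X_9] = 9·(1/12) = 3/4.
≈ 0.7500

0.7500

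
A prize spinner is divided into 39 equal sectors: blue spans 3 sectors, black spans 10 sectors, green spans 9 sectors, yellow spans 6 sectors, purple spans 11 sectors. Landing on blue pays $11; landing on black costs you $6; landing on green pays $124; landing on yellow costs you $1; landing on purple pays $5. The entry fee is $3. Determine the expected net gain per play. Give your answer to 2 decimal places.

E[payout] = (3/39)·11 + (10/39)·(-6) + (9/39)·124 + (6/39)·(-1) + (11/39)·5 = 1138/39
Expected profit = 1138/39 − 3 = 1021/39 ≈ $26.18

$26.18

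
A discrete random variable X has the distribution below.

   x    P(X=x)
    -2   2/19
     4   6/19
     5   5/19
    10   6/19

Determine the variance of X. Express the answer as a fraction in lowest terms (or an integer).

4726/361

E[X] = (2/19)·(-2) + (6/19)·4 + (5/19)·5 + (6/19)·10 = 105/19
E[X²] = (2/19)·4 + (6/19)·16 + (5/19)·25 + (6/19)·100 = 829/19
Var(X) = 829/19 − (105/19)² = 4726/361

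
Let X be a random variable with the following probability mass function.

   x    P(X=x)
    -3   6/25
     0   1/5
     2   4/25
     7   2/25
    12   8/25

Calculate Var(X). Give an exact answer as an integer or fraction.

184/5

E[X] = (6/25)·(-3) + (1/5)·0 + (4/25)·2 + (2/25)·7 + (8/25)·12 = 4
E[X²] = (6/25)·9 + (1/5)·0 + (4/25)·4 + (2/25)·49 + (8/25)·144 = 264/5
Var(X) = 264/5 − (4)² = 184/5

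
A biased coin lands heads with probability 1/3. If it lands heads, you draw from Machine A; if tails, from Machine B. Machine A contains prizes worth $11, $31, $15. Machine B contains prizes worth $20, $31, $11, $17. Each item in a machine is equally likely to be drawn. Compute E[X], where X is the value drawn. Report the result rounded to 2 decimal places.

$19.50

E[X | Machine A] = (11 + 31 + 15)/3 = 19
E[X | Machine B] = (20 + 31 + 11 + 17)/4 = 79/4
E[X] = (1/3)·19 + (2/3)·79/4 = 39/2 ≈ 19.50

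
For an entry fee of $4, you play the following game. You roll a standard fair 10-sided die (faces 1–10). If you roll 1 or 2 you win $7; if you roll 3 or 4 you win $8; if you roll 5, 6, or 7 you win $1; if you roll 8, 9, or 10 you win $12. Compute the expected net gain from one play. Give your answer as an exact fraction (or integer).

E[payout] = (3/10)·1 + (1/5)·7 + (1/5)·8 + (3/10)·12 = 69/10
Expected profit = 69/10 − 4 = 29/10

29/10 dollars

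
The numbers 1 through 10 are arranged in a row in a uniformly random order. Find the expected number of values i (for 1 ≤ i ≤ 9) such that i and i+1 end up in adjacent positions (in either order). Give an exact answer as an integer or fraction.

For each i ∈ {1,…,9}, let Xᵢ = 1 if i and i+1 are adjacent. P(Xᵢ=1) = 2·(10−1)!/10! = 2/10.
By linearity, E[ΣXᵢ] = (9)·(2/10) = 9/5.

9/5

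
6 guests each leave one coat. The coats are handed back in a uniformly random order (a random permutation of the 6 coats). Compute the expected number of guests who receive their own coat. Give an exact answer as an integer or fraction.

Let Xᵢ = 1 if person i gets their own coat. For each i, P(Xᵢ=1) = 1/6.
By linearity of expectation, E[X₁+…+X_6] = 6·(1/6) = 1.

1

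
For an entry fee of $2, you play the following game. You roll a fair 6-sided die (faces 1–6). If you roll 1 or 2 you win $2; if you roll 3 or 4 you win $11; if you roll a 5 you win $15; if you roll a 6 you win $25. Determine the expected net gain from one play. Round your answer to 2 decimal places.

E[payout] = (1/3)·2 + (1/3)·11 + (1/6)·15 + (1/6)·25 = 11
Expected profit = 11 − 2 = 9 ≈ $9.00

$9.00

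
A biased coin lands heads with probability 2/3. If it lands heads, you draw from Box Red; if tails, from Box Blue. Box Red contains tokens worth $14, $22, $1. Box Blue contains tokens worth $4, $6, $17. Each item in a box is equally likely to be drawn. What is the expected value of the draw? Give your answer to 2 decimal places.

E[X | Box Red] = (14 + 22 + 1)/3 = 37/3
E[X | Box Blue] = (4 + 6 + 17)/3 = 9
E[X] = (2/3)·37/3 + (1/3)·9 = 101/9 ≈ 11.22

$11.22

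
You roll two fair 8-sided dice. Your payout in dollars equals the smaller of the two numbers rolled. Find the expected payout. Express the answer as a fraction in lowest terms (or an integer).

51/16 dollars

Distribution of the smaller of the two numbers rolled: 1 w.p. 15/64, 2 w.p. 13/64, 3 w.p. 11/64, 4 w.p. 9/64, 5 w.p. 7/64, 6 w.p. 5/64, …
E[payout] = (15/64)·1 + (13/64)·2 + (11/64)·3 + (9/64)·4 + (7/64)·5 + (5/64)·6 + (3/64)·7 + (1/64)·8 = 51/16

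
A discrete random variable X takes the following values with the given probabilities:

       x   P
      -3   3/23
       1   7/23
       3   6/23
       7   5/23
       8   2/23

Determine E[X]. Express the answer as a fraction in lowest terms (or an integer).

E[X] = (3/23)·(-3) + (7/23)·1 + (6/23)·3 + (5/23)·7 + (2/23)·8
     = 67/23

67/23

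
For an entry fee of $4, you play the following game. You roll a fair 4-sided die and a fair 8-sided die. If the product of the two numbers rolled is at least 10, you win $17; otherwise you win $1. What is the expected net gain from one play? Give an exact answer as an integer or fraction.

9/2 dollars

E[payout] = (17/32)·1 + (15/32)·17 = 17/2
Expected profit = 17/2 − 4 = 9/2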